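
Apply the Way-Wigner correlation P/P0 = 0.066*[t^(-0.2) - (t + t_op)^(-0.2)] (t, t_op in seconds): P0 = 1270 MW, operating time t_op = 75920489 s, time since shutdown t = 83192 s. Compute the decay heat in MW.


P/P0 = 0.066 * [t^(-0.2) - (t + t_op)^(-0.2)]
P/P0 = 0.066 * [83192^(-0.2) - (83192 + 75920489)^(-0.2)]
P/P0 = 0.066 * [0.1037489 - 0.02653585] = 0.005096061
P = 1270 * 0.005096061 = 6.4720 MW

6.4720


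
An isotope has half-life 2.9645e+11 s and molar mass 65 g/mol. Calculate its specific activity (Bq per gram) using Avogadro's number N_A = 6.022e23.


lambda = ln(2) / t_half = ln(2) / 2.9645e+11 = 2.338159e-12 /s
SA = lambda * N_A / M
SA = 2.338159e-12 * 6.022e23 / 65
SA = 2.1662e+10 Bq/g

2.1662e+10


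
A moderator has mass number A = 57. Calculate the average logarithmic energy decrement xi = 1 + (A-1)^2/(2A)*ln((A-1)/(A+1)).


xi = 1 + (A-1)^2/(2A) * ln((A-1)/(A+1))
xi = 1 + (57-1)^2/(2*57) * ln((57-1)/(57 +1))
xi = 0.034681

0.034681


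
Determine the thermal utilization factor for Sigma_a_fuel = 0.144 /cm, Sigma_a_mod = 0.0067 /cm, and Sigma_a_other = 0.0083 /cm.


f = Sigma_a_fuel / (Sigma_a_fuel + Sigma_a_mod + Sigma_a_other)
f = 0.144 / (0.144 + 0.0067 + 0.0083)
f = 0.90566

0.90566


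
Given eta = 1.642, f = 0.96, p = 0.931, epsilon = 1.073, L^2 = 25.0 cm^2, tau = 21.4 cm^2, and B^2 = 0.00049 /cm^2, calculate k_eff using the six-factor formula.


k_inf = eta*f*p*eps = 1.642*0.96*0.931*1.073 = 1.574685
P_TNL = 1/(1 + L^2*B^2) = 1/(1 + 25.0*0.00049) = 0.9878982
P_FNL = exp(-B^2*tau) = exp(-0.00049*21.4) = 0.9895688
k_eff = k_inf * P_TNL * P_FNL = 1.574685 * 0.9878982 * 0.9895688
k_eff = 1.5394

1.5394


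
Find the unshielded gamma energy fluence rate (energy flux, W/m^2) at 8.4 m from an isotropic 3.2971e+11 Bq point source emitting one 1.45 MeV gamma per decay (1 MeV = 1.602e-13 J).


psi = A * E * 1.602e-13 / (4*pi*r^2)
psi = 3.2971e+11 * 1.45 * 1.602e-13 / (4*pi*8.4^2)
psi = 8.6376e-05 W/m^2

8.6376e-05


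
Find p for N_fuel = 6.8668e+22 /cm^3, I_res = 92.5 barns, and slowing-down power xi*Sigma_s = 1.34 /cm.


p = exp(-N * I * 1e-24 / (xi*Sigma_s))
p = exp(-6.8668e+22 * 92.5 * 1e-24 / 1.34)
p = 0.0087374

0.0087374


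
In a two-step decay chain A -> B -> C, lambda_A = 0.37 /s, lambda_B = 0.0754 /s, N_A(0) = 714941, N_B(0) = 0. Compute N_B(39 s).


N_B(t) = lambda_A * N_A0 / (lambda_B - lambda_A) * [exp(-lambda_A*t) - exp(-lambda_B*t)]
exp(-0.37*39) = 5.409170e-07; exp(-0.0754*39) = 0.05283402
N_B = 0.37 * 714941 / (0.0754 - 0.37) * (5.409170e-07 - 0.05283402)
N_B = 47440

47440


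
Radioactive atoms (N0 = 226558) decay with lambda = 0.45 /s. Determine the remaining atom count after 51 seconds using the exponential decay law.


N = N0 * exp(-lambda * t)
N = 226558 * exp(-0.45 * 51)
N = 2.4441e-05

2.4441e-05


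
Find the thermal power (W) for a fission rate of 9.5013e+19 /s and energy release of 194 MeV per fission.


P = fission_rate * E_MeV * 1.602e-13
P = 9.5013e+19 * 194 * 1.602e-13
P = 2.9529e+09 W

2.9529e+09


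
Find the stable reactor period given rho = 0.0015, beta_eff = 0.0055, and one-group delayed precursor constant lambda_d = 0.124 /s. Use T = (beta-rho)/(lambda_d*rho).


T = (beta - rho) / (lambda_d * rho)
T = (0.0055 - 0.0015) / (0.124 * 0.0015)
T = 21.505 s

21.505


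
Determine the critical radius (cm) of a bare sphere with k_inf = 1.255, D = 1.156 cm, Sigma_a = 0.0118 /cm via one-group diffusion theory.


L^2 = D / Sigma_a = 1.156 / 0.0118 = 97.96610 cm^2
B_m^2 = (k_inf - 1) / L^2 = (1.255 - 1) / 97.96610 = 0.002602941 /cm^2
For a bare sphere: B_g = pi/R, so R_c = pi / sqrt(B_m^2)
R_c = pi / sqrt(0.002602941) = 61.577 cm

61.577


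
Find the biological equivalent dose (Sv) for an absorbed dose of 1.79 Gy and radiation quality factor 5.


H = D * Q
H = 1.79 * 5
H = 8.9500 Sv

8.9500


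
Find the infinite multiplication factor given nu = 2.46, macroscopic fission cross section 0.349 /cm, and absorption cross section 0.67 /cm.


k_inf = nu * Sigma_f / Sigma_a
k_inf = 2.46 * 0.349 / 0.67
k_inf = 1.2814

1.2814


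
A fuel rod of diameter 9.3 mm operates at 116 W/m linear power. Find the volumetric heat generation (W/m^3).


r = D / 2 / 1000 = 9.3 / 2 / 1000 = 0.00465 m
q''' = q' / (pi * r^2)
q''' = 116 / (pi * 0.00465^2)
q''' = 1.7077e+06 W/m^3

1.7077e+06


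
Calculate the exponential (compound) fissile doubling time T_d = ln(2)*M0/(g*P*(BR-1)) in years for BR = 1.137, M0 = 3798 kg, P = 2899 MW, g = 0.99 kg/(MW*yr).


Breeding gain G = BR - 1 = 1.137 - 1 = 0.137
Fissile production rate = g * P * G = 0.99 * 2899 * 0.137 = 393.19137 kg/yr
T_d = ln(2) * M0 / (g * P * G)
T_d = ln(2) * 3798 / 393.19137 = 6.6954 yr

6.6954


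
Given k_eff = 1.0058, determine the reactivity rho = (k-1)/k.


rho = (k_eff - 1) / k_eff
rho = (1.0058 - 1) / 1.0058
rho = 0.0057666

0.0057666


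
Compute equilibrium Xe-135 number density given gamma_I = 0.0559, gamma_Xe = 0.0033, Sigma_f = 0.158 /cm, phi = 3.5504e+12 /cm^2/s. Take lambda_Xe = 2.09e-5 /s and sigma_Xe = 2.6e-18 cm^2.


Xe_eq = (gamma_I + gamma_Xe) * Sigma_f * phi / (lambda_Xe + sigma_Xe * phi)
Numerator = (0.0559 + 0.0033) * 0.158 * 3.5504e+12 = 3.320902e+10
Denominator = 2.09e-5 + 2.6e-18 * 3.5504e+12 = 3.013104e-05
Xe_eq = 3.320902e+10 / 3.013104e-05 = 1.1022e+15 /cm^3

1.1022e+15


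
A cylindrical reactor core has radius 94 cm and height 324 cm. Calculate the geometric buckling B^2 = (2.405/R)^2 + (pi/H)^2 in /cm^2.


B^2 = (2.405/R)^2 + (pi/H)^2
B^2 = (2.405/94)^2 + (pi/324)^2
B^2 = 7.4862e-04 /cm^2

7.4862e-04


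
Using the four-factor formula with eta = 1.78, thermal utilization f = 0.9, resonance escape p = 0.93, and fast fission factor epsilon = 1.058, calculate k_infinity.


k_inf = eta * f * p * epsilon
k_inf = 1.78 * 0.9 * 0.93 * 1.058
k_inf = 1.5763

1.5763


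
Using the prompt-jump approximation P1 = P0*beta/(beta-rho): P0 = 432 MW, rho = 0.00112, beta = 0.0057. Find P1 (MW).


P1/P0 = beta / (beta - rho)
P1/P0 = 0.0057 / (0.0057 - 0.00112) = 1.244541
P1 = 432 * 1.244541 = 537.64 MW

537.64


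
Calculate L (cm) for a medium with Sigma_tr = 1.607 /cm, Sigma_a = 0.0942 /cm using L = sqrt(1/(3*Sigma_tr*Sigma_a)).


D = 1 / (3 * Sigma_tr) = 1 / (3 * 1.607) = 0.2074258 cm
L = sqrt(D / Sigma_a)
L = sqrt(0.2074258 / 0.0942)
L = 1.4839 cm

1.4839


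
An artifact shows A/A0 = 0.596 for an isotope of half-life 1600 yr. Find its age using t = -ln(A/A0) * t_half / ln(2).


lambda = ln(2) / t_half = ln(2) / 1600 = 4.332170e-04 /yr
t = -ln(A/A0) / lambda
t = -ln(0.596) / 4.332170e-04
t = 1194.6 yr

1194.6


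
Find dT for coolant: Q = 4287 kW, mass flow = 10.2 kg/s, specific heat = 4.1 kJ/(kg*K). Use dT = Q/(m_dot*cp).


dT = Q / (m_dot * cp)
dT = 4287 / (10.2 * 4.1)
dT = 102.51 C

102.51


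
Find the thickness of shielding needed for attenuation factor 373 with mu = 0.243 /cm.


x = ln(factor) / mu
x = ln(373) / 0.243
x = 24.369 cm

24.369


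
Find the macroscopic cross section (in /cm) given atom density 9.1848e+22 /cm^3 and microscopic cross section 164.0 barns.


Sigma = N * sigma_barns * 1e-24
Sigma = 9.1848e+22 * 164.0 * 1e-24
Sigma = 15.063 /cm

15.063


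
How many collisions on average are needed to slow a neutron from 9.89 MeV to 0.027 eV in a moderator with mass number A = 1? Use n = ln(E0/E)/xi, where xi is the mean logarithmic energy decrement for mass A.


xi = 1 + (A-1)^2/(2A)*ln((A-1)/(A+1)) = 1 (for A = 1)
n = ln(E0/E) / xi
n = ln(9.89e6 / 0.027) / 1
n = ln(3.662963e+08) / 1 = 19.719

19.719


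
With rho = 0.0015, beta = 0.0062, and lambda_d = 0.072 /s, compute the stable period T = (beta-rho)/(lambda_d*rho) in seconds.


T = (beta - rho) / (lambda_d * rho)
T = (0.0062 - 0.0015) / (0.072 * 0.0015)
T = 43.519 s

43.519


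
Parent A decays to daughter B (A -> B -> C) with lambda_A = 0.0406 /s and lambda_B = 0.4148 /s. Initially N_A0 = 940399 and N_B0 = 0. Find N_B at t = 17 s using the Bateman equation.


N_B(t) = lambda_A * N_A0 / (lambda_B - lambda_A) * [exp(-lambda_A*t) - exp(-lambda_B*t)]
exp(-0.0406*17) = 0.5014758; exp(-0.4148*17) = 8.660222e-04
N_B = 0.0406 * 940399 / (0.4148 - 0.0406) * (0.5014758 - 8.660222e-04)
N_B = 51078

51078


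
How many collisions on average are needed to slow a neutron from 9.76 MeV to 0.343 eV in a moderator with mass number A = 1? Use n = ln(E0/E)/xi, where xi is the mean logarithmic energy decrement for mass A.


xi = 1 + (A-1)^2/(2A)*ln((A-1)/(A+1)) = 1 (for A = 1)
n = ln(E0/E) / xi
n = ln(9.76e6 / 0.343) / 1
n = ln(2.845481e+07) / 1 = 17.164

17.164


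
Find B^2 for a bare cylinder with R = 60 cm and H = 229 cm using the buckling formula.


B^2 = (2.405/R)^2 + (pi/H)^2
B^2 = (2.405/60)^2 + (pi/229)^2
B^2 = 0.0017949 /cm^2

0.0017949


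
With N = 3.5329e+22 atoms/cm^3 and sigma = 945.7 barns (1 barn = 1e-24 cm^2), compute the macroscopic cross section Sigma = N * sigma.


Sigma = N * sigma_barns * 1e-24
Sigma = 3.5329e+22 * 945.7 * 1e-24
Sigma = 33.411 /cm

33.411


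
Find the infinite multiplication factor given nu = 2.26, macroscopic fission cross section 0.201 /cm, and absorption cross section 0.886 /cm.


k_inf = nu * Sigma_f / Sigma_a
k_inf = 2.26 * 0.201 / 0.886
k_inf = 0.51271

0.51271


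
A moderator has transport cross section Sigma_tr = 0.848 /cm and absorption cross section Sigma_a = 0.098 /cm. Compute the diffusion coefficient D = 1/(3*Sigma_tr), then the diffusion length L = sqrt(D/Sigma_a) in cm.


D = 1 / (3 * Sigma_tr) = 1 / (3 * 0.848) = 0.3930818 cm
L = sqrt(D / Sigma_a)
L = sqrt(0.3930818 / 0.098)
L = 2.0028 cm

2.0028


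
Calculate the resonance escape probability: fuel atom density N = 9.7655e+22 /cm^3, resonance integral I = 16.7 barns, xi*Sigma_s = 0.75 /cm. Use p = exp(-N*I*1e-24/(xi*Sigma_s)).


p = exp(-N * I * 1e-24 / (xi*Sigma_s))
p = exp(-9.7655e+22 * 16.7 * 1e-24 / 0.75)
p = 0.11367

0.11367


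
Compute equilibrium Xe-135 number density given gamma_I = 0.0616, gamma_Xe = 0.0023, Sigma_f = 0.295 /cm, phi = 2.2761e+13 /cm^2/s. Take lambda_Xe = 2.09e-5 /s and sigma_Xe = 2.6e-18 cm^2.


Xe_eq = (gamma_I + gamma_Xe) * Sigma_f * phi / (lambda_Xe + sigma_Xe * phi)
Numerator = (0.0616 + 0.0023) * 0.295 * 2.2761e+13 = 4.290562e+11
Denominator = 2.09e-5 + 2.6e-18 * 2.2761e+13 = 8.007860e-05
Xe_eq = 4.290562e+11 / 8.007860e-05 = 5.3579e+15 /cm^3

5.3579e+15


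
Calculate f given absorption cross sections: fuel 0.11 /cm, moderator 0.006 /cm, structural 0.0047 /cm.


f = Sigma_a_fuel / (Sigma_a_fuel + Sigma_a_mod + Sigma_a_other)
f = 0.11 / (0.11 + 0.006 + 0.0047)
f = 0.91135

0.91135


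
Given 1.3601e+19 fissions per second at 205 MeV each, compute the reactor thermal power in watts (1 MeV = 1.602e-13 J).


P = fission_rate * E_MeV * 1.602e-13
P = 1.3601e+19 * 205 * 1.602e-13
P = 4.4667e+08 W

4.4667e+08


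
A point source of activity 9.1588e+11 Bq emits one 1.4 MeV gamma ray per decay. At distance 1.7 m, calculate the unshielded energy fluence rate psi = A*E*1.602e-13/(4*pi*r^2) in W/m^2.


psi = A * E * 1.602e-13 / (4*pi*r^2)
psi = 9.1588e+11 * 1.4 * 1.602e-13 / (4*pi*1.7^2)
psi = 0.0056562 W/m^2

0.0056562


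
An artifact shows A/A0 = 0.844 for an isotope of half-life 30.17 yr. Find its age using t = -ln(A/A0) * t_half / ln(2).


lambda = ln(2) / t_half = ln(2) / 30.17 = 0.02297472 /yr
t = -ln(A/A0) / lambda
t = -ln(0.844) / 0.02297472
t = 7.3821 yr

7.3821


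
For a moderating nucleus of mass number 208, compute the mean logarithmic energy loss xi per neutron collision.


xi = 1 + (A-1)^2/(2A) * ln((A-1)/(A+1))
xi = 1 + (208-1)^2/(2*208) * ln((208-1)/(208 +1))
xi = 0.0095846

0.0095846


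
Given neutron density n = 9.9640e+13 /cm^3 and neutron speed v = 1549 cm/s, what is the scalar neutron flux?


phi = n * v
phi = 9.9640e+13 * 1549
phi = 1.5434e+17 /cm^2/s

1.5434e+17


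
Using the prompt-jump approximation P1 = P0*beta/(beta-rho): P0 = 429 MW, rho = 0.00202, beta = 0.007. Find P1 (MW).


P1/P0 = beta / (beta - rho)
P1/P0 = 0.007 / (0.007 - 0.00202) = 1.405622
P1 = 429 * 1.405622 = 603.01 MW

603.01


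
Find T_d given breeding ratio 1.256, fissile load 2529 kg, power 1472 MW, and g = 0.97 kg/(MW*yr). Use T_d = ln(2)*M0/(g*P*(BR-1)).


Breeding gain G = BR - 1 = 1.256 - 1 = 0.256
Fissile production rate = g * P * G = 0.97 * 1472 * 0.256 = 365.52704 kg/yr
T_d = ln(2) * M0 / (g * P * G)
T_d = ln(2) * 2529 / 365.52704 = 4.7957 yr

4.7957


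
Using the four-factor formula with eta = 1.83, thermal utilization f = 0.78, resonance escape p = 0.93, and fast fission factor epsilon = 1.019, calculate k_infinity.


k_inf = eta * f * p * epsilon
k_inf = 1.83 * 0.78 * 0.93 * 1.019
k_inf = 1.3527

1.3527


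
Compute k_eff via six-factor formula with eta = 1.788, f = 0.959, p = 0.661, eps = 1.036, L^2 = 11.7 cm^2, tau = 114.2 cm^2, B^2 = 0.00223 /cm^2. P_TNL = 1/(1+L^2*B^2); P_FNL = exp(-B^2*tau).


k_inf = eta*f*p*eps = 1.788*0.959*0.661*1.036 = 1.174214
P_TNL = 1/(1 + L^2*B^2) = 1/(1 + 11.7*0.00223) = 0.9745724
P_FNL = exp(-B^2*tau) = exp(-0.00223*114.2) = 0.7751754
k_eff = k_inf * P_TNL * P_FNL = 1.174214 * 0.9745724 * 0.7751754
k_eff = 0.88708

0.88708


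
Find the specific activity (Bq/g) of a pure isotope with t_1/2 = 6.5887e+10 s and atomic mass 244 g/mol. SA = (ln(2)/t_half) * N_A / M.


lambda = ln(2) / t_half = ln(2) / 6.5887e+10 = 1.052024e-11 /s
SA = lambda * N_A / M
SA = 1.052024e-11 * 6.022e23 / 244
SA = 2.5964e+10 Bq/g

2.5964e+10


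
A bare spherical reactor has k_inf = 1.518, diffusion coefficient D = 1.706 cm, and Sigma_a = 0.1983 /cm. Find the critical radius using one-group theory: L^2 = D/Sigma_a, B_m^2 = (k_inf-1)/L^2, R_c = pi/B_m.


L^2 = D / Sigma_a = 1.706 / 0.1983 = 8.603127 cm^2
B_m^2 = (k_inf - 1) / L^2 = (1.518 - 1) / 8.603127 = 0.06021067 /cm^2
For a bare sphere: B_g = pi/R, so R_c = pi / sqrt(B_m^2)
R_c = pi / sqrt(0.06021067) = 12.803 cm

12.803


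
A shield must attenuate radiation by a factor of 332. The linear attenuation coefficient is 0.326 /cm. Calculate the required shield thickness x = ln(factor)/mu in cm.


x = ln(factor) / mu
x = ln(332) / 0.326
x = 17.807 cm

17.807


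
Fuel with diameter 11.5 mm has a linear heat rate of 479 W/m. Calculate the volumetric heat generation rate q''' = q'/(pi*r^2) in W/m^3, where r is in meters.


r = D / 2 / 1000 = 11.5 / 2 / 1000 = 0.00575 m
q''' = q' / (pi * r^2)
q''' = 479 / (pi * 0.00575^2)
q''' = 4.6116e+06 W/m^3

4.6116e+06


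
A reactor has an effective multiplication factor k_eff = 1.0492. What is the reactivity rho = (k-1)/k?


rho = (k_eff - 1) / k_eff
rho = (1.0492 - 1) / 1.0492
rho = 0.046893

0.046893


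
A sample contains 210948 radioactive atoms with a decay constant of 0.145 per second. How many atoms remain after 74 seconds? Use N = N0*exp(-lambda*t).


N = N0 * exp(-lambda * t)
N = 210948 * exp(-0.145 * 74)
N = 4.6153

4.6153


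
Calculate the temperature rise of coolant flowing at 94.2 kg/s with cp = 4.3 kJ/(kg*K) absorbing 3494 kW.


dT = Q / (m_dot * cp)
dT = 3494 / (94.2 * 4.3)
dT = 8.6259 C

8.6259


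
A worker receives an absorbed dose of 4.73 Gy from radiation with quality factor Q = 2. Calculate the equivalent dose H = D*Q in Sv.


H = D * Q
H = 4.73 * 2
H = 9.4600 Sv

9.4600


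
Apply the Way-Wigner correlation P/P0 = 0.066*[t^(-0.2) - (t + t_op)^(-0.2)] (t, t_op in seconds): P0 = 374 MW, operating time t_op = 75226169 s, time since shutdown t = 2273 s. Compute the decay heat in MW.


P/P0 = 0.066 * [t^(-0.2) - (t + t_op)^(-0.2)]
P/P0 = 0.066 * [2273^(-0.2) - (2273 + 75226169)^(-0.2)]
P/P0 = 0.066 * [0.2131474 - 0.02659032] = 0.01231277
P = 374 * 0.01231277 = 4.6050 MW

4.6050


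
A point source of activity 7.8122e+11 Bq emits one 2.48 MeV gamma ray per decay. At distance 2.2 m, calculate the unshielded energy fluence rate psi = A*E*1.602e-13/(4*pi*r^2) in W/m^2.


psi = A * E * 1.602e-13 / (4*pi*r^2)
psi = 7.8122e+11 * 2.48 * 1.602e-13 / (4*pi*2.2^2)
psi = 0.0051031 W/m^2

0.0051031


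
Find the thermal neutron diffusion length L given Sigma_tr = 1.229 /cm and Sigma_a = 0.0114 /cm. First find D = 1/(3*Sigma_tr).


D = 1 / (3 * Sigma_tr) = 1 / (3 * 1.229) = 0.2712232 cm
L = sqrt(D / Sigma_a)
L = sqrt(0.2712232 / 0.0114)
L = 4.8777 cm

4.8777


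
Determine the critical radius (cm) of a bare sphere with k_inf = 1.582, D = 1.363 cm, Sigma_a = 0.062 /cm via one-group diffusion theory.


L^2 = D / Sigma_a = 1.363 / 0.062 = 21.98387 cm^2
B_m^2 = (k_inf - 1) / L^2 = (1.582 - 1) / 21.98387 = 0.02647396 /cm^2
For a bare sphere: B_g = pi/R, so R_c = pi / sqrt(B_m^2)
R_c = pi / sqrt(0.02647396) = 19.308 cm

19.308


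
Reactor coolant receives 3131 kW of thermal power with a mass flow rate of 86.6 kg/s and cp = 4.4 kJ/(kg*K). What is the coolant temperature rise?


dT = Q / (m_dot * cp)
dT = 3131 / (86.6 * 4.4)
dT = 8.2170 C

8.2170


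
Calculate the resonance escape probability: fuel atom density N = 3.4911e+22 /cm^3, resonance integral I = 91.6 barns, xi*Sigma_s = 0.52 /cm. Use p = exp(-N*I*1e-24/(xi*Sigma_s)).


p = exp(-N * I * 1e-24 / (xi*Sigma_s))
p = exp(-3.4911e+22 * 91.6 * 1e-24 / 0.52)
p = 0.0021341

0.0021341


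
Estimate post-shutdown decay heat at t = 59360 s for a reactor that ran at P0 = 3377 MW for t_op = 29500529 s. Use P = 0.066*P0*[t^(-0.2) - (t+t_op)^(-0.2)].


P/P0 = 0.066 * [t^(-0.2) - (t + t_op)^(-0.2)]
P/P0 = 0.066 * [59360^(-0.2) - (59360 + 29500529)^(-0.2)]
P/P0 = 0.066 * [0.1109944 - 0.03205232] = 0.005210177
P = 3377 * 0.005210177 = 17.595 MW

17.595


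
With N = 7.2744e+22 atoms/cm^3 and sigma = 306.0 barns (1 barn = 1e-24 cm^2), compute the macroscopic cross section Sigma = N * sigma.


Sigma = N * sigma_barns * 1e-24
Sigma = 7.2744e+22 * 306.0 * 1e-24
Sigma = 22.260 /cm

22.260


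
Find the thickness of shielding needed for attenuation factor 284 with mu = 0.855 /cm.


x = ln(factor) / mu
x = ln(284) / 0.855
x = 6.6070 cm

6.6070


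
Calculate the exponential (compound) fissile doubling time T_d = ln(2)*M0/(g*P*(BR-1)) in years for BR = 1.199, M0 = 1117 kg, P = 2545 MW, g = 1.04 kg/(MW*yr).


Breeding gain G = BR - 1 = 1.199 - 1 = 0.199
Fissile production rate = g * P * G = 1.04 * 2545 * 0.199 = 526.7132 kg/yr
T_d = ln(2) * M0 / (g * P * G)
T_d = ln(2) * 1117 / 526.7132 = 1.4700 yr

1.4700


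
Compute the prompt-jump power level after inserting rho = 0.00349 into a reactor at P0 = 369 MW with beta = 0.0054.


P1/P0 = beta / (beta - rho)
P1/P0 = 0.0054 / (0.0054 - 0.00349) = 2.827225
P1 = 369 * 2.827225 = 1043.2 MW

1043.2


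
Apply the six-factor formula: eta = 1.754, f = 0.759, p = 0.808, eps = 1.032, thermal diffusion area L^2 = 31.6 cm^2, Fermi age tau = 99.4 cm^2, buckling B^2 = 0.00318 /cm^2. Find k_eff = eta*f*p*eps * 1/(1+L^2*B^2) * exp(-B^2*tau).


k_inf = eta*f*p*eps = 1.754*0.759*0.808*1.032 = 1.110101
P_TNL = 1/(1 + L^2*B^2) = 1/(1 + 31.6*0.00318) = 0.9086878
P_FNL = exp(-B^2*tau) = exp(-0.00318*99.4) = 0.7289924
k_eff = k_inf * P_TNL * P_FNL = 1.110101 * 0.9086878 * 0.7289924
k_eff = 0.73536

0.73536


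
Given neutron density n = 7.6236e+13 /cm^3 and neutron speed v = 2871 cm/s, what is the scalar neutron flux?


phi = n * v
phi = 7.6236e+13 * 2871
phi = 2.1887e+17 /cm^2/s

2.1887e+17


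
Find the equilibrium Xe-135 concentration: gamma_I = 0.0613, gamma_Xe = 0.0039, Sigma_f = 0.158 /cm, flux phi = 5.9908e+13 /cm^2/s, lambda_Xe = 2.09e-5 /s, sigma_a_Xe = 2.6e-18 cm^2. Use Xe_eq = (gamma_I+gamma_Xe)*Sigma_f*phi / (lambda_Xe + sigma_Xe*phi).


Xe_eq = (gamma_I + gamma_Xe) * Sigma_f * phi / (lambda_Xe + sigma_Xe * phi)
Numerator = (0.0613 + 0.0039) * 0.158 * 5.9908e+13 = 6.171483e+11
Denominator = 2.09e-5 + 2.6e-18 * 5.9908e+13 = 1.766608e-04
Xe_eq = 6.171483e+11 / 1.766608e-04 = 3.4934e+15 /cm^3

3.4934e+15


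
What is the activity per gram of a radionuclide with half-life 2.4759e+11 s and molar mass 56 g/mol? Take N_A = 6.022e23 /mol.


lambda = ln(2) / t_half = ln(2) / 2.4759e+11 = 2.799577e-12 /s
SA = lambda * N_A / M
SA = 2.799577e-12 * 6.022e23 / 56
SA = 3.0105e+10 Bq/g

3.0105e+10


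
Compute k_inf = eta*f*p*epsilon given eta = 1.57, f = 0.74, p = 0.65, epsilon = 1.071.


k_inf = eta * f * p * epsilon
k_inf = 1.57 * 0.74 * 0.65 * 1.071
k_inf = 0.80879

0.80879


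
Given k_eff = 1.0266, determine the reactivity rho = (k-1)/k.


rho = (k_eff - 1) / k_eff
rho = (1.0266 - 1) / 1.0266
rho = 0.025911

0.025911


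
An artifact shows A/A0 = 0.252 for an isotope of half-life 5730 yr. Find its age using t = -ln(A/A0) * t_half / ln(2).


lambda = ln(2) / t_half = ln(2) / 5730 = 1.209681e-04 /yr
t = -ln(A/A0) / lambda
t = -ln(0.252) / 1.209681e-04
t = 11394 yr

11394


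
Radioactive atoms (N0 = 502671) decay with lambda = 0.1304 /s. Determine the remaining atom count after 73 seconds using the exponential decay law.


N = N0 * exp(-lambda * t)
N = 502671 * exp(-0.1304 * 73)
N = 36.910

36.910


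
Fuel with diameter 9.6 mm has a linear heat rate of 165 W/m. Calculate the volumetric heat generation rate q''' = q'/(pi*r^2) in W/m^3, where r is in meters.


r = D / 2 / 1000 = 9.6 / 2 / 1000 = 0.0048 m
q''' = q' / (pi * r^2)
q''' = 165 / (pi * 0.0048^2)
q''' = 2.2796e+06 W/m^3

2.2796e+06


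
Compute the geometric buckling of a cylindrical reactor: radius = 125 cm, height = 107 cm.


B^2 = (2.405/R)^2 + (pi/H)^2
B^2 = (2.405/125)^2 + (pi/107)^2
B^2 = 0.0012322 /cm^2

0.0012322


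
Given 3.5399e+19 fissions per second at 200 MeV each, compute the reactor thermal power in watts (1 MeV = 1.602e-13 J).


P = fission_rate * E_MeV * 1.602e-13
P = 3.5399e+19 * 200 * 1.602e-13
P = 1.1342e+09 W

1.1342e+09


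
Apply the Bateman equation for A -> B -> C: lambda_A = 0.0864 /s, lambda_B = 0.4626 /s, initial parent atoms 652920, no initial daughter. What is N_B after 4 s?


N_B(t) = lambda_A * N_A0 / (lambda_B - lambda_A) * [exp(-lambda_A*t) - exp(-lambda_B*t)]
exp(-0.0864*4) = 0.7077955; exp(-0.4626*4) = 0.1571743
N_B = 0.0864 * 652920 / (0.4626 - 0.0864) * (0.7077955 - 0.1571743)
N_B = 82567

82567


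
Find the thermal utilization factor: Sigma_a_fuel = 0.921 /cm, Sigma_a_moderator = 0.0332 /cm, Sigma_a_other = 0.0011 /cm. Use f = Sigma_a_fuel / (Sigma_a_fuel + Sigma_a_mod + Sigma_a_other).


f = Sigma_a_fuel / (Sigma_a_fuel + Sigma_a_mod + Sigma_a_other)
f = 0.921 / (0.921 + 0.0332 + 0.0011)
f = 0.96410

0.96410


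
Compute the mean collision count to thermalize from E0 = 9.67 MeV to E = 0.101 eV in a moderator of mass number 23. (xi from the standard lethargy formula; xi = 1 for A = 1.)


xi = 1 + (A-1)^2/(2A)*ln((A-1)/(A+1)) = 0.08448899 (for A = 23)
n = ln(E0/E) / xi
n = ln(9.67e6 / 0.101) / 0.08448899
n = ln(9.574257e+07) / 0.08448899 = 217.51

217.51


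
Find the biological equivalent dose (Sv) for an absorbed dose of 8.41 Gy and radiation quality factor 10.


H = D * Q
H = 8.41 * 10
H = 84.100 Sv

84.100


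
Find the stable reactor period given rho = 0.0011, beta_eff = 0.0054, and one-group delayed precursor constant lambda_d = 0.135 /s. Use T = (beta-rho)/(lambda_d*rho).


T = (beta - rho) / (lambda_d * rho)
T = (0.0054 - 0.0011) / (0.135 * 0.0011)
T = 28.956 s

28.956


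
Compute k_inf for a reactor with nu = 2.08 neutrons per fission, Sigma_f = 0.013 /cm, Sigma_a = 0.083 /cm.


k_inf = nu * Sigma_f / Sigma_a
k_inf = 2.08 * 0.013 / 0.083
k_inf = 0.32578

0.32578


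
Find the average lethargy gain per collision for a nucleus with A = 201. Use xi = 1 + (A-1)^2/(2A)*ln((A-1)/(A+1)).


xi = 1 + (A-1)^2/(2A) * ln((A-1)/(A+1))
xi = 1 + (201-1)^2/(2*201) * ln((201-1)/(201 +1))
xi = 0.0099173

0.0099173


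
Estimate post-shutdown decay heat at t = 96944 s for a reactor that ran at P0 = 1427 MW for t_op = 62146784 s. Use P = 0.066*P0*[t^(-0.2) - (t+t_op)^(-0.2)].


P/P0 = 0.066 * [t^(-0.2) - (t + t_op)^(-0.2)]
P/P0 = 0.066 * [96944^(-0.2) - (96944 + 62146784)^(-0.2)]
P/P0 = 0.066 * [0.1006227 - 0.02761728] = 0.004818358
P = 1427 * 0.004818358 = 6.8758 MW

6.8758


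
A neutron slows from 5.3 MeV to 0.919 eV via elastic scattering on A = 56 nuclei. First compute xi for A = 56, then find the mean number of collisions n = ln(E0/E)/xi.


xi = 1 + (A-1)^2/(2A)*ln((A-1)/(A+1)) = 0.03529286 (for A = 56)
n = ln(E0/E) / xi
n = ln(5.3e6 / 0.919) / 0.03529286
n = ln(5.767138e+06) / 0.03529286 = 441.10

441.10


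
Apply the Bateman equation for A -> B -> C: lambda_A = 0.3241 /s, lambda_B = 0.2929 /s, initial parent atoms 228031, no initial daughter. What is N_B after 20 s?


N_B(t) = lambda_A * N_A0 / (lambda_B - lambda_A) * [exp(-lambda_A*t) - exp(-lambda_B*t)]
exp(-0.3241*20) = 0.001530746; exp(-0.2929*20) = 0.002856952
N_B = 0.3241 * 228031 / (0.2929 - 0.3241) * (0.001530746 - 0.002856952)
N_B = 3141.4

3141.4


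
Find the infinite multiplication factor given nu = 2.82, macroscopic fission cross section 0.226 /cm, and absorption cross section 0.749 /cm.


k_inf = nu * Sigma_f / Sigma_a
k_inf = 2.82 * 0.226 / 0.749
k_inf = 0.85089

0.85089


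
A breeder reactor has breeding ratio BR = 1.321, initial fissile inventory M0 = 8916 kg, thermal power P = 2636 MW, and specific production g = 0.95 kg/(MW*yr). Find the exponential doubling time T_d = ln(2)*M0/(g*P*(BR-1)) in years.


Breeding gain G = BR - 1 = 1.321 - 1 = 0.321
Fissile production rate = g * P * G = 0.95 * 2636 * 0.321 = 803.8482 kg/yr
T_d = ln(2) * M0 / (g * P * G)
T_d = ln(2) * 8916 / 803.8482 = 7.6881 yr

7.6881


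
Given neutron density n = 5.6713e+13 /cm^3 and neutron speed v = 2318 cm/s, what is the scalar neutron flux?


phi = n * v
phi = 5.6713e+13 * 2318
phi = 1.3146e+17 /cm^2/s

1.3146e+17


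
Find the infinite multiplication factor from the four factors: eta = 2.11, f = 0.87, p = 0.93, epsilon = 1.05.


k_inf = eta * f * p * epsilon
k_inf = 2.11 * 0.87 * 0.93 * 1.05
k_inf = 1.7926

1.7926


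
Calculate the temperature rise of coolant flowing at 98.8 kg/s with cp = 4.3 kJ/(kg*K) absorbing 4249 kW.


dT = Q / (m_dot * cp)
dT = 4249 / (98.8 * 4.3)
dT = 10.001 C

10.001


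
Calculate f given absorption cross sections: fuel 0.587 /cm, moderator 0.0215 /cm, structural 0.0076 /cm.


f = Sigma_a_fuel / (Sigma_a_fuel + Sigma_a_mod + Sigma_a_other)
f = 0.587 / (0.587 + 0.0215 + 0.0076)
f = 0.95277

0.95277


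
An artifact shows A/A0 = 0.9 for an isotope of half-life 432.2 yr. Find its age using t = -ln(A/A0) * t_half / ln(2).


lambda = ln(2) / t_half = ln(2) / 432.2 = 0.001603765 /yr
t = -ln(A/A0) / lambda
t = -ln(0.9) / 0.001603765
t = 65.696 yr

65.696


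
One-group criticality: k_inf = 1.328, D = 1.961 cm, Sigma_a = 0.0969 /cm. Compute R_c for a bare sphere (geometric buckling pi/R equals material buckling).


L^2 = D / Sigma_a = 1.961 / 0.0969 = 20.23736 cm^2
B_m^2 = (k_inf - 1) / L^2 = (1.328 - 1) / 20.23736 = 0.01620765 /cm^2
For a bare sphere: B_g = pi/R, so R_c = pi / sqrt(B_m^2)
R_c = pi / sqrt(0.01620765) = 24.677 cm

24.677


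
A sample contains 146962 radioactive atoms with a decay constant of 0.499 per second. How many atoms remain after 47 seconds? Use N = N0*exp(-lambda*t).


N = N0 * exp(-lambda * t)
N = 146962 * exp(-0.499 * 47)
N = 9.5873e-06

9.5873e-06


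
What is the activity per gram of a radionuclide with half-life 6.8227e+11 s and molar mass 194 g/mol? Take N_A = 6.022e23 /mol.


lambda = ln(2) / t_half = ln(2) / 6.8227e+11 = 1.015943e-12 /s
SA = lambda * N_A / M
SA = 1.015943e-12 * 6.022e23 / 194
SA = 3.1536e+09 Bq/g

3.1536e+09


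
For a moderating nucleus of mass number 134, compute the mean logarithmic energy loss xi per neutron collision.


xi = 1 + (A-1)^2/(2A) * ln((A-1)/(A+1))
xi = 1 + (134-1)^2/(2*134) * ln((134-1)/(134 +1))
xi = 0.014851

0.014851


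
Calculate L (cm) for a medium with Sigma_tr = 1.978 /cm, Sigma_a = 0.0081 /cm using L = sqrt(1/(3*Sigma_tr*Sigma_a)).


D = 1 / (3 * Sigma_tr) = 1 / (3 * 1.978) = 0.1685204 cm
L = sqrt(D / Sigma_a)
L = sqrt(0.1685204 / 0.0081)
L = 4.5612 cm

4.5612


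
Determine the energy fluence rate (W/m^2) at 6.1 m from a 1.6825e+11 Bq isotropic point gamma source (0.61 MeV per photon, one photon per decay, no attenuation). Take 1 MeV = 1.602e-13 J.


psi = A * E * 1.602e-13 / (4*pi*r^2)
psi = 1.6825e+11 * 0.61 * 1.602e-13 / (4*pi*6.1^2)
psi = 3.5162e-05 W/m^2

3.5162e-05


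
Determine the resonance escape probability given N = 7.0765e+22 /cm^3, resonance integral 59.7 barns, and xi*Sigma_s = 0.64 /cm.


p = exp(-N * I * 1e-24 / (xi*Sigma_s))
p = exp(-7.0765e+22 * 59.7 * 1e-24 / 0.64)
p = 0.0013589

0.0013589


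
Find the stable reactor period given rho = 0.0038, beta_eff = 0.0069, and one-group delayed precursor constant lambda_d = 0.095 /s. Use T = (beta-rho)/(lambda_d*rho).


T = (beta - rho) / (lambda_d * rho)
T = (0.0069 - 0.0038) / (0.095 * 0.0038)
T = 8.5873 s

8.5873


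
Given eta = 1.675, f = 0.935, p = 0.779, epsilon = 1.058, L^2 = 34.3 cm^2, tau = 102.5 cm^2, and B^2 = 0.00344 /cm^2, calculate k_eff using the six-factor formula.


k_inf = eta*f*p*eps = 1.675*0.935*0.779*1.058 = 1.290772
P_TNL = 1/(1 + L^2*B^2) = 1/(1 + 34.3*0.00344) = 0.8944608
P_FNL = exp(-B^2*tau) = exp(-0.00344*102.5) = 0.7028583
k_eff = k_inf * P_TNL * P_FNL = 1.290772 * 0.8944608 * 0.7028583
k_eff = 0.81148

0.81148


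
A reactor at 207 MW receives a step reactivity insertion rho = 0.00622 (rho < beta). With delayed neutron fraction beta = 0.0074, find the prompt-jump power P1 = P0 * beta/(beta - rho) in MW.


P1/P0 = beta / (beta - rho)
P1/P0 = 0.0074 / (0.0074 - 0.00622) = 6.271186
P1 = 207 * 6.271186 = 1298.1 MW

1298.1


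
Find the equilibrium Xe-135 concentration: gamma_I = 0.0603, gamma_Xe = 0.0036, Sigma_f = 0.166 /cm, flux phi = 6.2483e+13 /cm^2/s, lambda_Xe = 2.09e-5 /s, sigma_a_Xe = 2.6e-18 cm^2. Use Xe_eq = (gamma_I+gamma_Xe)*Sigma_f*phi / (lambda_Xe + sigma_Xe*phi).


Xe_eq = (gamma_I + gamma_Xe) * Sigma_f * phi / (lambda_Xe + sigma_Xe * phi)
Numerator = (0.0603 + 0.0036) * 0.166 * 6.2483e+13 = 6.627822e+11
Denominator = 2.09e-5 + 2.6e-18 * 6.2483e+13 = 1.833558e-04
Xe_eq = 6.627822e+11 / 1.833558e-04 = 3.6147e+15 /cm^3

3.6147e+15


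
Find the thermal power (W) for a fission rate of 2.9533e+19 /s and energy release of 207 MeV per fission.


P = fission_rate * E_MeV * 1.602e-13
P = 2.9533e+19 * 207 * 1.602e-13
P = 9.7936e+08 W

9.7936e+08


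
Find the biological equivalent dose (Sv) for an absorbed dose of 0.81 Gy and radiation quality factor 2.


H = D * Q
H = 0.81 * 2
H = 1.6200 Sv

1.6200


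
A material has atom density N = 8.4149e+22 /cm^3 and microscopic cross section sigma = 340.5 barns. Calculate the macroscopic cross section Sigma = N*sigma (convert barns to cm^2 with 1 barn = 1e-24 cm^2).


Sigma = N * sigma_barns * 1e-24
Sigma = 8.4149e+22 * 340.5 * 1e-24
Sigma = 28.653 /cm

28.653


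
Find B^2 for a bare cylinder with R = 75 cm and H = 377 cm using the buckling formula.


B^2 = (2.405/R)^2 + (pi/H)^2
B^2 = (2.405/75)^2 + (pi/377)^2
B^2 = 0.0010977 /cm^2

0.0010977


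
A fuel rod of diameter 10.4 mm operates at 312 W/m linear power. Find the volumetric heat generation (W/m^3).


r = D / 2 / 1000 = 10.4 / 2 / 1000 = 0.0052 m
q''' = q' / (pi * r^2)
q''' = 312 / (pi * 0.0052^2)
q''' = 3.6728e+06 W/m^3

3.6728e+06


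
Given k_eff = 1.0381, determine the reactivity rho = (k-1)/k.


rho = (k_eff - 1) / k_eff
rho = (1.0381 - 1) / 1.0381
rho = 0.036702

0.036702


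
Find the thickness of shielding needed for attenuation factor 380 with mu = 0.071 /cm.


x = ln(factor) / mu
x = ln(380) / 0.071
x = 83.664 cm

83.664


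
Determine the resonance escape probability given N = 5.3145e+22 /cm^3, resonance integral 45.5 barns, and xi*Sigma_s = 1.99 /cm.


p = exp(-N * I * 1e-24 / (xi*Sigma_s))
p = exp(-5.3145e+22 * 45.5 * 1e-24 / 1.99)
p = 0.29667

0.29667


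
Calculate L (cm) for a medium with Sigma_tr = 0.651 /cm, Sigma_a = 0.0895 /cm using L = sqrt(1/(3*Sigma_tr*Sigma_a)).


D = 1 / (3 * Sigma_tr) = 1 / (3 * 0.651) = 0.5120328 cm
L = sqrt(D / Sigma_a)
L = sqrt(0.5120328 / 0.0895)
L = 2.3919 cm

2.3919


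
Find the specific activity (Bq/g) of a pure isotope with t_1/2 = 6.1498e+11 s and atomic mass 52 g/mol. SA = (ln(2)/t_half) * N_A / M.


lambda = ln(2) / t_half = ln(2) / 6.1498e+11 = 1.127105e-12 /s
SA = lambda * N_A / M
SA = 1.127105e-12 * 6.022e23 / 52
SA = 1.3053e+10 Bq/g

1.3053e+10


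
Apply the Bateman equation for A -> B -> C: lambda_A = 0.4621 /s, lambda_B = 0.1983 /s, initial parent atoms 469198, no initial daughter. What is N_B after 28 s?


N_B(t) = lambda_A * N_A0 / (lambda_B - lambda_A) * [exp(-lambda_A*t) - exp(-lambda_B*t)]
exp(-0.4621*28) = 2.402982e-06; exp(-0.1983*28) = 0.003878139
N_B = 0.4621 * 469198 / (0.1983 - 0.4621) * (2.402982e-06 - 0.003878139)
N_B = 3185.5

3185.5


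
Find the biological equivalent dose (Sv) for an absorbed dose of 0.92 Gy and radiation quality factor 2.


H = D * Q
H = 0.92 * 2
H = 1.8400 Sv

1.8400


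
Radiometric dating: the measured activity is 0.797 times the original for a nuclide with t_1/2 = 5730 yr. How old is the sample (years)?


lambda = ln(2) / t_half = ln(2) / 5730 = 1.209681e-04 /yr
t = -ln(A/A0) / lambda
t = -ln(0.797) / 1.209681e-04
t = 1875.7 yr

1875.7


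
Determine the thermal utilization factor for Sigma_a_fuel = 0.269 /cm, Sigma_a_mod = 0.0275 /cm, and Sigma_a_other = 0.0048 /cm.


f = Sigma_a_fuel / (Sigma_a_fuel + Sigma_a_mod + Sigma_a_other)
f = 0.269 / (0.269 + 0.0275 + 0.0048)
f = 0.89280

0.89280


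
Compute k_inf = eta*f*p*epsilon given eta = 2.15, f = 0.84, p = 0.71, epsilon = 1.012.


k_inf = eta * f * p * epsilon
k_inf = 2.15 * 0.84 * 0.71 * 1.012
k_inf = 1.2976

1.2976


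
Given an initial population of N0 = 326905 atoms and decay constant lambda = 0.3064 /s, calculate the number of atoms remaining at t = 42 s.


N = N0 * exp(-lambda * t)
N = 326905 * exp(-0.3064 * 42)
N = 0.84251

0.84251


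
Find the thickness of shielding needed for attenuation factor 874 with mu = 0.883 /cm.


x = ln(factor) / mu
x = ln(874) / 0.883
x = 7.6705 cm

7.6705


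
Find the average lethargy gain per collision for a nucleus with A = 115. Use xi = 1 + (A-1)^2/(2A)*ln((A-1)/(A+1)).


xi = 1 + (A-1)^2/(2A) * ln((A-1)/(A+1))
xi = 1 + (115-1)^2/(2*115) * ln((115-1)/(115 +1))
xi = 0.017291

0.017291


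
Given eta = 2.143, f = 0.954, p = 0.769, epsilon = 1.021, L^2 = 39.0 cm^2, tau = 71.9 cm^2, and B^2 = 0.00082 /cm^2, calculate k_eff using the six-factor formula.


k_inf = eta*f*p*eps = 2.143*0.954*0.769*1.021 = 1.605176
P_TNL = 1/(1 + L^2*B^2) = 1/(1 + 39.0*0.00082) = 0.9690110
P_FNL = exp(-B^2*tau) = exp(-0.00082*71.9) = 0.9427464
k_eff = k_inf * P_TNL * P_FNL = 1.605176 * 0.9690110 * 0.9427464
k_eff = 1.4664

1.4664


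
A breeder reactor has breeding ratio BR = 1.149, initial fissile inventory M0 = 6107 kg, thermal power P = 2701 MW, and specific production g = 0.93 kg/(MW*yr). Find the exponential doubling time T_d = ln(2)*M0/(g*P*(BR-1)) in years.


Breeding gain G = BR - 1 = 1.149 - 1 = 0.149
Fissile production rate = g * P * G = 0.93 * 2701 * 0.149 = 374.27757 kg/yr
T_d = ln(2) * M0 / (g * P * G)
T_d = ln(2) * 6107 / 374.27757 = 11.310 yr

11.310


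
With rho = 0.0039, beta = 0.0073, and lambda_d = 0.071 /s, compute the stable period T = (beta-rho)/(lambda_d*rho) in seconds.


T = (beta - rho) / (lambda_d * rho)
T = (0.0073 - 0.0039) / (0.071 * 0.0039)
T = 12.279 s

12.279


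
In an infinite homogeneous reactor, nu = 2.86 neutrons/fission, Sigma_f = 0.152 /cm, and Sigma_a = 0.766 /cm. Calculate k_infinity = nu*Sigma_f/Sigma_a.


k_inf = nu * Sigma_f / Sigma_a
k_inf = 2.86 * 0.152 / 0.766
k_inf = 0.56752

0.56752


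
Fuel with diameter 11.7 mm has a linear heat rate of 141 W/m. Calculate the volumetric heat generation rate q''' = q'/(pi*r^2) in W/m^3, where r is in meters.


r = D / 2 / 1000 = 11.7 / 2 / 1000 = 0.00585 m
q''' = q' / (pi * r^2)
q''' = 141 / (pi * 0.00585^2)
q''' = 1.3115e+06 W/m^3

1.3115e+06


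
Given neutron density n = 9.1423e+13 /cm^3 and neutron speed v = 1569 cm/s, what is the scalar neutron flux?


phi = n * v
phi = 9.1423e+13 * 1569
phi = 1.4344e+17 /cm^2/s

1.4344e+17


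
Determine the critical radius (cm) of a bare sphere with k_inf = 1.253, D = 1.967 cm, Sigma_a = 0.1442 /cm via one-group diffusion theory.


L^2 = D / Sigma_a = 1.967 / 0.1442 = 13.64078 cm^2
B_m^2 = (k_inf - 1) / L^2 = (1.253 - 1) / 13.64078 = 0.01854733 /cm^2
For a bare sphere: B_g = pi/R, so R_c = pi / sqrt(B_m^2)
R_c = pi / sqrt(0.01854733) = 23.068 cm

23.068


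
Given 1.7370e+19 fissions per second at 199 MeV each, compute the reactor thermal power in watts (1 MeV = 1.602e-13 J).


P = fission_rate * E_MeV * 1.602e-13
P = 1.7370e+19 * 199 * 1.602e-13
P = 5.5375e+08 W

5.5375e+08


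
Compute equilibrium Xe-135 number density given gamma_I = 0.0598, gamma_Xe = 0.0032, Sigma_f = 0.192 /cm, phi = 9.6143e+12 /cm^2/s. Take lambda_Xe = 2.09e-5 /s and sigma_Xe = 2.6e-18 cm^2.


Xe_eq = (gamma_I + gamma_Xe) * Sigma_f * phi / (lambda_Xe + sigma_Xe * phi)
Numerator = (0.0598 + 0.0032) * 0.192 * 9.6143e+12 = 1.162946e+11
Denominator = 2.09e-5 + 2.6e-18 * 9.6143e+12 = 4.589718e-05
Xe_eq = 1.162946e+11 / 4.589718e-05 = 2.5338e+15 /cm^3

2.5338e+15


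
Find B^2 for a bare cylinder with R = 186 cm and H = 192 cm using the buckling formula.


B^2 = (2.405/R)^2 + (pi/H)^2
B^2 = (2.405/186)^2 + (pi/192)^2
B^2 = 4.3492e-04 /cm^2

4.3492e-04


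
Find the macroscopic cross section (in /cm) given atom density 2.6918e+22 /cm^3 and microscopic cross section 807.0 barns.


Sigma = N * sigma_barns * 1e-24
Sigma = 2.6918e+22 * 807.0 * 1e-24
Sigma = 21.723 /cm

21.723


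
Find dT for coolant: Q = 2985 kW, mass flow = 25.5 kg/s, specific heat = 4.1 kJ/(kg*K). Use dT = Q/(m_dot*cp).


dT = Q / (m_dot * cp)
dT = 2985 / (25.5 * 4.1)
dT = 28.551 C

28.551


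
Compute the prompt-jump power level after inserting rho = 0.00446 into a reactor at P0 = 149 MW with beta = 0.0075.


P1/P0 = beta / (beta - rho)
P1/P0 = 0.0075 / (0.0075 - 0.00446) = 2.467105
P1 = 149 * 2.467105 = 367.60 MW

367.60


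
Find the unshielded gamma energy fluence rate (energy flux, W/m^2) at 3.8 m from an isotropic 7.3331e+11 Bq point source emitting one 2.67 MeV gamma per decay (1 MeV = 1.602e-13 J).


psi = A * E * 1.602e-13 / (4*pi*r^2)
psi = 7.3331e+11 * 2.67 * 1.602e-13 / (4*pi*3.8^2)
psi = 0.0017286 W/m^2

0.0017286


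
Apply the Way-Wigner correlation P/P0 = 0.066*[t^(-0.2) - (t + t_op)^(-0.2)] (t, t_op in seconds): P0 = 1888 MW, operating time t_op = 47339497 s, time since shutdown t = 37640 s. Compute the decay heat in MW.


P/P0 = 0.066 * [t^(-0.2) - (t + t_op)^(-0.2)]
P/P0 = 0.066 * [37640^(-0.2) - (37640 + 47339497)^(-0.2)]
P/P0 = 0.066 * [0.1215822 - 0.02916663] = 0.006099428
P = 1888 * 0.006099428 = 11.516 MW

11.516


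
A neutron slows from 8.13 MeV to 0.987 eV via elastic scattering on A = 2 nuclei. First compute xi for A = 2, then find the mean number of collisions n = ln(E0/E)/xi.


xi = 1 + (A-1)^2/(2A)*ln((A-1)/(A+1)) = 0.7253469 (for A = 2)
n = ln(E0/E) / xi
n = ln(8.13e6 / 0.987) / 0.7253469
n = ln(8.237082e+06) / 0.7253469 = 21.954

21.954


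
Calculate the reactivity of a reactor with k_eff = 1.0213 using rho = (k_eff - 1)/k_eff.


rho = (k_eff - 1) / k_eff
rho = (1.0213 - 1) / 1.0213
rho = 0.020856

0.020856


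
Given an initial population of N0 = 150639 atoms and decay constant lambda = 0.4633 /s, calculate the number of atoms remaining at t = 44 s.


N = N0 * exp(-lambda * t)
N = 150639 * exp(-0.4633 * 44)
N = 2.1123e-04

2.1123e-04


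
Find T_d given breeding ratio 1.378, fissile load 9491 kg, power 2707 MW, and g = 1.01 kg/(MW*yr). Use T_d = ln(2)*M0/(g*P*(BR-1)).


Breeding gain G = BR - 1 = 1.378 - 1 = 0.378
Fissile production rate = g * P * G = 1.01 * 2707 * 0.378 = 1033.47846 kg/yr
T_d = ln(2) * M0 / (g * P * G)
T_d = ln(2) * 9491 / 1033.47846 = 6.3656 yr

6.3656
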